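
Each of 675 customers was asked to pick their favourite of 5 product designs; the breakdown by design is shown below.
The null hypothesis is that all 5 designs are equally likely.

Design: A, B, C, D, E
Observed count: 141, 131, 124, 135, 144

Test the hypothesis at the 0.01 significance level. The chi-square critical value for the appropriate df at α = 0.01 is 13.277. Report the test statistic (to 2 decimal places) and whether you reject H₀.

Expected count for each of the 5 categories: 675/5 = 135.
cat         O        E   (O−E)²/E
A         141      135      0.267
B         131      135      0.119
C         124      135      0.896
D         135      135      0.000
E         144      135      0.600
Sum = 1.88
df = 4. Since 1.88 < 13.277, we do not reject H₀.

1.88; do not reject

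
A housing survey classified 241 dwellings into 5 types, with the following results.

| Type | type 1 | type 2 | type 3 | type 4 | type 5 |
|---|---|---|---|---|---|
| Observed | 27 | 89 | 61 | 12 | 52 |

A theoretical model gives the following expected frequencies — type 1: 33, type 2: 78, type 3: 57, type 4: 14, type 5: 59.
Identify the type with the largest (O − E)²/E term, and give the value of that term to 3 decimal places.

χ² = (27−33)²/33 + (89−78)²/78 + (61−57)²/57 + (12−14)²/14 + (52−59)²/59
   = 1.0909 + 1.5513 + 0.2807 + 0.2857 + 0.8305
The largest term is for type 2: 1.551.

type 2, 1.551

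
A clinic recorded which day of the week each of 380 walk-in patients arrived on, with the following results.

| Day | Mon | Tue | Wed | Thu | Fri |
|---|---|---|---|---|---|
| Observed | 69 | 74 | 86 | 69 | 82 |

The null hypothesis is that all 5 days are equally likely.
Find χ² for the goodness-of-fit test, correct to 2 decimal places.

Expected count for each of the 5 categories: 380/5 = 76.
cat         O        E   (O−E)²/E
Mon        69       76      0.645
Tue        74       76      0.053
Wed        86       76      1.316
Thu        69       76      0.645
Fri        82       76      0.474
Sum = 3.13

3.13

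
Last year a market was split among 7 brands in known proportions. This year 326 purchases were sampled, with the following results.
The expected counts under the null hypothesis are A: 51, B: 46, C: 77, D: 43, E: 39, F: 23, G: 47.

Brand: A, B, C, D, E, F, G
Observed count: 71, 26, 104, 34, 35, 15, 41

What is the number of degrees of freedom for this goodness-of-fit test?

6

There are k = 7 categories and no parameters were estimated from the data, so df = 7 − 1 = 6.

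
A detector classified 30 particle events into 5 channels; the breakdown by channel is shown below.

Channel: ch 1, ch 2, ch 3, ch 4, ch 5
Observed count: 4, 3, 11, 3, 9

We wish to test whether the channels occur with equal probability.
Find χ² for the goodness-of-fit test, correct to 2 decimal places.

Under H₀ each category has probability 1/5, so each expected count is 30/5 = 6.
ch 1: (4 − 6)²/6 = 4/6 = 0.667
ch 2: (3 − 6)²/6 = 9/6 = 1.500
ch 3: (11 − 6)²/6 = 25/6 = 4.167
ch 4: (3 − 6)²/6 = 9/6 = 1.500
ch 5: (9 − 6)²/6 = 9/6 = 1.500
Sum = 9.33

9.33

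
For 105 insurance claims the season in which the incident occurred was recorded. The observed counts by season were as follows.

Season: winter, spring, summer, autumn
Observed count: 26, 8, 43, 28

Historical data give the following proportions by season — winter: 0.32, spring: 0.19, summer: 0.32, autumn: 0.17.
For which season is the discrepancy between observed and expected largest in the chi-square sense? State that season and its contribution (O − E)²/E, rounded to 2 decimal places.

spring, 7.16

Expected counts E_i = n·p_i: 105×0.32 = 33.6, 105×0.19 = 19.95, 105×0.32 = 33.6, 105×0.17 = 17.85.
χ² = (26−33.6)²/33.6 + (8−19.95)²/19.95 + (43−33.6)²/33.6 + (28−17.85)²/17.85
   = 1.719 + 7.158 + 2.630 + 5.772
The largest term is for spring: 7.16.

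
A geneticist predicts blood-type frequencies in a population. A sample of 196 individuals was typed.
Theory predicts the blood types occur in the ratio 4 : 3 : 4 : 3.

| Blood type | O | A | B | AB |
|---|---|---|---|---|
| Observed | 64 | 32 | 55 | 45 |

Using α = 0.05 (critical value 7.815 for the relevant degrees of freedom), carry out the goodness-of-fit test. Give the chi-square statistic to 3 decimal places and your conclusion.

Ratio total = 14. Expected counts: 196×4/14 = 56, 196×3/14 = 42, 196×4/14 = 56, 196×3/14 = 42.
χ² = (64−56)²/56 + (32−42)²/42 + (55−56)²/56 + (45−42)²/42
   = 1.1429 + 2.3810 + 0.0179 + 0.2143
Sum = 3.756
df = 3. Since 3.756 < 7.815, we do not reject H₀.

3.756; do not reject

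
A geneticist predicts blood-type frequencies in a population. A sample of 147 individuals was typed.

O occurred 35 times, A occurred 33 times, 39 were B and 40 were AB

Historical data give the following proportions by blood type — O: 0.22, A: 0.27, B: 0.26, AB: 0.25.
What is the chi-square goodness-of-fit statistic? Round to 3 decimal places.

Expected counts E_i = n·p_i: 147×0.22 = 32.34, 147×0.27 = 39.69, 147×0.26 = 38.22, 147×0.25 = 36.75.
χ² = (35−32.34)²/32.34 + (33−39.69)²/39.69 + (39−38.22)²/38.22 + (40−36.75)²/36.75
   = 0.2188 + 1.1276 + 0.0159 + 0.2874
Sum = 1.650

1.650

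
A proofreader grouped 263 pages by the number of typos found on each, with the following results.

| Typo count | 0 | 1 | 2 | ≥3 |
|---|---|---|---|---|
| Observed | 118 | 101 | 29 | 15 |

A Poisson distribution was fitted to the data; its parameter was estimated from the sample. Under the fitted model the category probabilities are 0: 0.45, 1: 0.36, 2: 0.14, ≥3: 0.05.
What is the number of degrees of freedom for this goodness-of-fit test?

2

There are k = 4 categories and 1 parameter estimated from the data, so df = 4 − 1 − 1 = 2.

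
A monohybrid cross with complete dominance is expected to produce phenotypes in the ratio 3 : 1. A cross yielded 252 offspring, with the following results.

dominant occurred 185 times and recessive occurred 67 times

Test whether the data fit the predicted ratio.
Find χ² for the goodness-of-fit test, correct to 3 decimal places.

0.339

Ratio total = 4. Expected counts: 252×3/4 = 189, 252×1/4 = 63.
dominant: (185 − 189)²/189 = 16/189 = 0.0847
recessive: (67 − 63)²/63 = 16/63 = 0.2540
Sum = 0.339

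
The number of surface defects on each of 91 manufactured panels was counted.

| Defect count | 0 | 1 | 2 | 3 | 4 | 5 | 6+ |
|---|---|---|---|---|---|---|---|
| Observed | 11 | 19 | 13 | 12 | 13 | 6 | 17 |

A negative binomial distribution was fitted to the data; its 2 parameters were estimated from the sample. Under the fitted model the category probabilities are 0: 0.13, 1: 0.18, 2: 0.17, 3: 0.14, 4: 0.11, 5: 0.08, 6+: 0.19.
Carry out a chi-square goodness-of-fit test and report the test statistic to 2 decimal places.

Expected counts E_i = n·p_i: 91×0.13 = 11.83, 91×0.18 = 16.38, 91×0.17 = 15.47, 91×0.14 = 12.74, 91×0.11 = 10.01, 91×0.08 = 7.28, 91×0.19 = 17.29.
χ² = (11−11.83)²/11.83 + (19−16.38)²/16.38 + (13−15.47)²/15.47 + (12−12.74)²/12.74 + (13−10.01)²/10.01 + (6−7.28)²/7.28 + (17−17.29)²/17.29
   = 0.058 + 0.419 + 0.394 + 0.043 + 0.893 + 0.225 + 0.005
Sum = 2.04

2.04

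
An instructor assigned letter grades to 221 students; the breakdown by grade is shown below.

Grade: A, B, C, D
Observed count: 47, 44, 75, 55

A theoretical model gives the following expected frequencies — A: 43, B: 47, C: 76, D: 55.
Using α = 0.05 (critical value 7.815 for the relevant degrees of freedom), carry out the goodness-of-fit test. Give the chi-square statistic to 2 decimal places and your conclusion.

cat         O        E   (O−E)²/E
A          47       43      0.372
B          44       47      0.191
C          75       76      0.013
D          55       55      0.000
Sum = 0.58
df = 3. Since 0.58 < 7.815, we do not reject H₀.

0.58; do not reject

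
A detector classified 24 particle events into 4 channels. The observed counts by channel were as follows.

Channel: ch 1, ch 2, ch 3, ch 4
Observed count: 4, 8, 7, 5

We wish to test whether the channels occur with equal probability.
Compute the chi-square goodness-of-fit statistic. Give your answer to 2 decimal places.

Under H₀ each category has probability 1/4, so each expected count is 24/4 = 6.
χ² = (4−6)²/6 + (8−6)²/6 + (7−6)²/6 + (5−6)²/6
   = 0.667 + 0.667 + 0.167 + 0.167
Sum = 1.67

1.67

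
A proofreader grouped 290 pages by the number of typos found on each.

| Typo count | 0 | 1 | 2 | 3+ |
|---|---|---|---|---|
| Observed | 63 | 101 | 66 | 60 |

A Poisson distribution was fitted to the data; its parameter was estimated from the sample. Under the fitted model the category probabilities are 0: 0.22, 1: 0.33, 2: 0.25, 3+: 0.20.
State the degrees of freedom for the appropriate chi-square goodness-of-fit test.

2

There are k = 4 categories and 1 parameter estimated from the data, so df = 4 − 1 − 1 = 2.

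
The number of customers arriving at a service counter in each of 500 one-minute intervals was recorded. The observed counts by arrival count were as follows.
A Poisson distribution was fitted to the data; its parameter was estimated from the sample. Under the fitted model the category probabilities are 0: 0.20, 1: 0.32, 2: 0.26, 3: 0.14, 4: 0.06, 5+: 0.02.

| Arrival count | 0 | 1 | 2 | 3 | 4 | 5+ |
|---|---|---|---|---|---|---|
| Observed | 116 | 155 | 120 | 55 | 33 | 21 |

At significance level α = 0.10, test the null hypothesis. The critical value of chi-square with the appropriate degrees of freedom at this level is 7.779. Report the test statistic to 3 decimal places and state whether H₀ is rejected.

19.100; reject

Expected counts E_i = n·p_i: 500×0.20 = 100, 500×0.32 = 160, 500×0.26 = 130, 500×0.14 = 70, 500×0.06 = 30, 500×0.02 = 10.
0: (116 − 100)²/100 = 256/100 = 2.5600
1: (155 − 160)²/160 = 25/160 = 0.1563
2: (120 − 130)²/130 = 100/130 = 0.7692
3: (55 − 70)²/70 = 225/70 = 3.2143
4: (33 − 30)²/30 = 9/30 = 0.3000
5+: (21 − 10)²/10 = 121/10 = 12.1000
Sum = 19.100
df = 4. Since 19.100 > 7.779, we reject H₀.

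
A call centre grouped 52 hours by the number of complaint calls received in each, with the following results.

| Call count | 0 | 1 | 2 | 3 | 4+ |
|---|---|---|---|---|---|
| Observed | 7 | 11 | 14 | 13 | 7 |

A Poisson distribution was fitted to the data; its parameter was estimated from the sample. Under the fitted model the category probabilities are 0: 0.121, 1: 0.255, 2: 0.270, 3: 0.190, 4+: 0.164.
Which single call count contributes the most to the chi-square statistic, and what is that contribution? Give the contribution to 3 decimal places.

3, 0.985

Expected counts E_i = n·p_i: 52×0.121 = 6.292, 52×0.255 = 13.26, 52×0.270 = 14.04, 52×0.190 = 9.88, 52×0.164 = 8.528.
cat         O        E   (O−E)²/E
0           7    6.292     0.0797
1          11    13.26     0.3852
2          14    14.04     0.0001
3          13     9.88     0.9853
4+          7    8.528     0.2738
The largest term is for 3: 0.985.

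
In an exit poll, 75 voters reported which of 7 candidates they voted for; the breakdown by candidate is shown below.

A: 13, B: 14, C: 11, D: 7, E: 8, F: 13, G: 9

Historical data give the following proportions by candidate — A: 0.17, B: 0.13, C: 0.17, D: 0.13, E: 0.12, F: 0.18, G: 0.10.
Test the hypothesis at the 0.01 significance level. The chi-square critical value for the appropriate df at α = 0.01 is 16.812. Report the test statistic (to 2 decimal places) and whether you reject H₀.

3.30; do not reject

Expected counts E_i = n·p_i: 75×0.17 = 12.75, 75×0.13 = 9.75, 75×0.17 = 12.75, 75×0.13 = 9.75, 75×0.12 = 9, 75×0.18 = 13.5, 75×0.10 = 7.5.
cat         O        E   (O−E)²/E
A          13    12.75      0.005
B          14     9.75      1.853
C          11    12.75      0.240
D           7     9.75      0.776
E           8        9      0.111
F          13     13.5      0.019
G           9      7.5      0.300
Sum = 3.30
df = 6. Since 3.30 < 16.812, we do not reject H₀.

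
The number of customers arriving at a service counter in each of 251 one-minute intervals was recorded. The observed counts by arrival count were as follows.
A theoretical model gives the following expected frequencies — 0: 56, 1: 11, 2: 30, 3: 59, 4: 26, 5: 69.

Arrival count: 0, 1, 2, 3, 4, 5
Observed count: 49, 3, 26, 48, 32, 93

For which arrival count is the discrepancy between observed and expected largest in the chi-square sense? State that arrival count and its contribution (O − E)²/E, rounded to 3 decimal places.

5, 8.348

0: (49 − 56)²/56 = 49/56 = 0.8750
1: (3 − 11)²/11 = 64/11 = 5.8182
2: (26 − 30)²/30 = 16/30 = 0.5333
3: (48 − 59)²/59 = 121/59 = 2.0508
4: (32 − 26)²/26 = 36/26 = 1.3846
5: (93 − 69)²/69 = 576/69 = 8.3478
The largest term is for 5: 8.348.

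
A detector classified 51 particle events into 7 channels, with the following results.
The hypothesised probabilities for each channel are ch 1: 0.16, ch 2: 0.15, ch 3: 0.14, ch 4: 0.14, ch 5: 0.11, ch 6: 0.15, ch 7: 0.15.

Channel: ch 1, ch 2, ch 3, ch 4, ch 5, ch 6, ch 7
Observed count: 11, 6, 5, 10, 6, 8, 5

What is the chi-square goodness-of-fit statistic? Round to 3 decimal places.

4.092

Expected counts E_i = n·p_i: 51×0.16 = 8.16, 51×0.15 = 7.65, 51×0.14 = 7.14, 51×0.14 = 7.14, 51×0.11 = 5.61, 51×0.15 = 7.65, 51×0.15 = 7.65.
cat         O        E   (O−E)²/E
ch 1       11     8.16     0.9884
ch 2        6     7.65     0.3559
ch 3        5     7.14     0.6414
ch 4       10     7.14     1.1456
ch 5        6     5.61     0.0271
ch 6        8     7.65     0.0160
ch 7        5     7.65     0.9180
Sum = 4.092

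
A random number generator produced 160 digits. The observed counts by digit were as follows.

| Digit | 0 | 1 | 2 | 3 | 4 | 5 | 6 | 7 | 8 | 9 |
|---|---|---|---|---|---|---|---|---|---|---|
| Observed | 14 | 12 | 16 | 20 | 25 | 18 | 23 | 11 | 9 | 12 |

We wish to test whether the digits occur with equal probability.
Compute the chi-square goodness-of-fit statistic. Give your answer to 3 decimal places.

16.250

Expected count for each of the 10 categories: 160/10 = 16.
cat         O        E   (O−E)²/E
0          14       16     0.2500
1          12       16     1.0000
2          16       16     0.0000
3          20       16     1.0000
4          25       16     5.0625
5          18       16     0.2500
6          23       16     3.0625
7          11       16     1.5625
8           9       16     3.0625
9          12       16     1.0000
Sum = 16.250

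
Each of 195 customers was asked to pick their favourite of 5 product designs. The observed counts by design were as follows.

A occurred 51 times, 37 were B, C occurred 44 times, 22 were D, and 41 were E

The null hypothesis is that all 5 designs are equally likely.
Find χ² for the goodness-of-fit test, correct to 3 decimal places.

Expected count for each of the 5 categories: 195/5 = 39.
cat         O        E   (O−E)²/E
A          51       39     3.6923
B          37       39     0.1026
C          44       39     0.6410
D          22       39     7.4103
E          41       39     0.1026
Sum = 11.949

11.949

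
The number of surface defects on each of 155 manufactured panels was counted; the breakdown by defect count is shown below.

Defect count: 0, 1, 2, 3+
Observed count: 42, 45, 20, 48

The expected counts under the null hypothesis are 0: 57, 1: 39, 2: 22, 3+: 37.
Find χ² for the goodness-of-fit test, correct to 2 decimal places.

χ² = (42−57)²/57 + (45−39)²/39 + (20−22)²/22 + (48−37)²/37
   = 3.947 + 0.923 + 0.182 + 3.270
Sum = 8.32

8.32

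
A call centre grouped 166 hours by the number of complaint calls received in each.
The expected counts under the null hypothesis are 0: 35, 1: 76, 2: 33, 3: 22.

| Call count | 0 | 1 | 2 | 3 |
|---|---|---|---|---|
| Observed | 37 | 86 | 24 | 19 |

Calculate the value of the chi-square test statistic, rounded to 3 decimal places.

χ² = (37−35)²/35 + (86−76)²/76 + (24−33)²/33 + (19−22)²/22
   = 0.1143 + 1.3158 + 2.4545 + 0.4091
Sum = 4.294

4.294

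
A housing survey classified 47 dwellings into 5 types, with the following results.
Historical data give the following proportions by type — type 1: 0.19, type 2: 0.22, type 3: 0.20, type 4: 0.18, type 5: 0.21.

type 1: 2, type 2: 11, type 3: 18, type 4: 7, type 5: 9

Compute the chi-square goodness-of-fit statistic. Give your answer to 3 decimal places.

Expected counts E_i = n·p_i: 47×0.19 = 8.93, 47×0.22 = 10.34, 47×0.20 = 9.4, 47×0.18 = 8.46, 47×0.21 = 9.87.
cat         O        E   (O−E)²/E
type 1      2     8.93     5.3779
type 2     11    10.34     0.0421
type 3     18      9.4     7.8681
type 4      7     8.46     0.2520
type 5      9     9.87     0.0767
Sum = 13.617

13.617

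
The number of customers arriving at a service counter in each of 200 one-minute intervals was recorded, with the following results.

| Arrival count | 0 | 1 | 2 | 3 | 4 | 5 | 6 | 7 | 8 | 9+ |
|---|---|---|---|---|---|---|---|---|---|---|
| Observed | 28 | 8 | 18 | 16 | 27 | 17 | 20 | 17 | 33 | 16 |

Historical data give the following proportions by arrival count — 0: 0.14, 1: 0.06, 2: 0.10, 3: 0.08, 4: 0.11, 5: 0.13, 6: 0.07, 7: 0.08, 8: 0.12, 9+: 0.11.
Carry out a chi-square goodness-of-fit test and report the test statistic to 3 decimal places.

13.430

Expected counts E_i = n·p_i: 200×0.14 = 28, 200×0.06 = 12, 200×0.10 = 20, 200×0.08 = 16, 200×0.11 = 22, 200×0.13 = 26, 200×0.07 = 14, 200×0.08 = 16, 200×0.12 = 24, 200×0.11 = 22.
cat         O        E   (O−E)²/E
0          28       28     0.0000
1           8       12     1.3333
2          18       20     0.2000
3          16       16     0.0000
4          27       22     1.1364
5          17       26     3.1154
6          20       14     2.5714
7          17       16     0.0625
8          33       24     3.3750
9+         16       22     1.6364
Sum = 13.430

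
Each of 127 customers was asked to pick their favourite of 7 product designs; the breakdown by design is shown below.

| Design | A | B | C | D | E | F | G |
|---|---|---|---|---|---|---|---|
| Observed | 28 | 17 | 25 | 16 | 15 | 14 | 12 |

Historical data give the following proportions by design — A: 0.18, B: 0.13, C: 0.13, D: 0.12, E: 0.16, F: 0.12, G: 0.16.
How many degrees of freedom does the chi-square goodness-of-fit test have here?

6

There are k = 7 categories and no parameters were estimated from the data, so df = 7 − 1 = 6.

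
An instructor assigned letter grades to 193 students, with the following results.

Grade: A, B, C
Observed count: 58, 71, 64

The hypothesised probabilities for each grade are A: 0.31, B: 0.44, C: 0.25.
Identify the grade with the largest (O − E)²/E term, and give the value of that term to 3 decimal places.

C, 5.141

Expected counts E_i = n·p_i: 193×0.31 = 59.83, 193×0.44 = 84.92, 193×0.25 = 48.25.
A: (58 − 59.83)²/59.83 = 3.3489/59.83 = 0.0560
B: (71 − 84.92)²/84.92 = 193.7664/84.92 = 2.2818
C: (64 − 48.25)²/48.25 = 248.0625/48.25 = 5.1412
The largest term is for C: 5.141.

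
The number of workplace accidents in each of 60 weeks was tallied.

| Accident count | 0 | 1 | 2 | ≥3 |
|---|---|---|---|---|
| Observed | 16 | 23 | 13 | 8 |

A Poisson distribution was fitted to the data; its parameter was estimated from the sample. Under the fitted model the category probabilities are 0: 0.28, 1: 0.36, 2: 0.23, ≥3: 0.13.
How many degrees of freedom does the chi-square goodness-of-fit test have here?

There are k = 4 categories and 1 parameter estimated from the data, so df = 4 − 1 − 1 = 2.

2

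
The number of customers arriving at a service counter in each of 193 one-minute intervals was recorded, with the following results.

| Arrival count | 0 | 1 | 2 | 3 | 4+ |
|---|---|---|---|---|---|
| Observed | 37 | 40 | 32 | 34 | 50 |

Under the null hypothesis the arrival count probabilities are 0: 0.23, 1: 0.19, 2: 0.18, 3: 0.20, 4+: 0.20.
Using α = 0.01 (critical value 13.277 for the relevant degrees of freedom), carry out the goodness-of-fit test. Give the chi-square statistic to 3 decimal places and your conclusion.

5.664; do not reject

Expected counts E_i = n·p_i: 193×0.23 = 44.39, 193×0.19 = 36.67, 193×0.18 = 34.74, 193×0.20 = 38.6, 193×0.20 = 38.6.
cat         O        E   (O−E)²/E
0          37    44.39     1.2303
1          40    36.67     0.3024
2          32    34.74     0.2161
3          34     38.6     0.5482
4+         50     38.6     3.3668
Sum = 5.664
df = 4. Since 5.664 < 13.277, we do not reject H₀.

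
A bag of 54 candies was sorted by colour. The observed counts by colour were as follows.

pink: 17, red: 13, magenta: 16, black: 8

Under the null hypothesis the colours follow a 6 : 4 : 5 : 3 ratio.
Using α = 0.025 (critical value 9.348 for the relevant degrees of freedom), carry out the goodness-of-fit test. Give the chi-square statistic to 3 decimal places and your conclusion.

Ratio total = 18. Expected counts: 54×6/18 = 18, 54×4/18 = 12, 54×5/18 = 15, 54×3/18 = 9.
cat          O        E   (O−E)²/E
pink        17       18     0.0556
red         13       12     0.0833
magenta     16       15     0.0667
black        8        9     0.1111
Sum = 0.317
df = 3. Since 0.317 < 9.348, we do not reject H₀.

0.317; do not reject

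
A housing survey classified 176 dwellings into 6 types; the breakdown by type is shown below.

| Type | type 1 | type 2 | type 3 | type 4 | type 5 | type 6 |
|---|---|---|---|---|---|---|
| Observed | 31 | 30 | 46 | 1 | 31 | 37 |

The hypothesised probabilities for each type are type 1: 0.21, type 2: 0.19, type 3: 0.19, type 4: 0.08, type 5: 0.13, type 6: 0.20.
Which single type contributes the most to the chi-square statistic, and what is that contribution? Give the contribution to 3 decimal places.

type 4, 12.151

Expected counts E_i = n·p_i: 176×0.21 = 36.96, 176×0.19 = 33.44, 176×0.19 = 33.44, 176×0.08 = 14.08, 176×0.13 = 22.88, 176×0.20 = 35.2.
cat         O        E   (O−E)²/E
type 1     31    36.96     0.9611
type 2     30    33.44     0.3539
type 3     46    33.44     4.7175
type 4      1    14.08    12.1510
type 5     31    22.88     2.8817
type 6     37     35.2     0.0920
The largest term is for type 4: 12.151.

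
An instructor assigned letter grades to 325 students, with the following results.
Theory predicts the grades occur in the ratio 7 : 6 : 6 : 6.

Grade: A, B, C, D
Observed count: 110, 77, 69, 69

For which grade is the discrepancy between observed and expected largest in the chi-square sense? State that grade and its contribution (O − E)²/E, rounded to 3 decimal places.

A, 3.967

Ratio total = 25. Expected counts: 325×7/25 = 91, 325×6/25 = 78, 325×6/25 = 78, 325×6/25 = 78.
cat         O        E   (O−E)²/E
A         110       91     3.9670
B          77       78     0.0128
C          69       78     1.0385
D          69       78     1.0385
The largest term is for A: 3.967.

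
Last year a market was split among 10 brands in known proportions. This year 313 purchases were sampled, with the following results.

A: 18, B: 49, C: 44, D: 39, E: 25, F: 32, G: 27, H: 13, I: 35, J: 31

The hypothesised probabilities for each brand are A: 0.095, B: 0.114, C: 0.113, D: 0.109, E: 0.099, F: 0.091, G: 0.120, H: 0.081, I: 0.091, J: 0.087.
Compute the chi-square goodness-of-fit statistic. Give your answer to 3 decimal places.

24.999

Expected counts E_i = n·p_i: 313×0.095 = 29.735, 313×0.114 = 35.682, 313×0.113 = 35.369, 313×0.109 = 34.117, 313×0.099 = 30.987, 313×0.091 = 28.483, 313×0.120 = 37.56, 313×0.081 = 25.353, 313×0.091 = 28.483, 313×0.087 = 27.231.
cat         O        E   (O−E)²/E
A          18   29.735     4.6313
B          49   35.682     4.9708
C          44   35.369     2.1062
D          39   34.117     0.6989
E          25   30.987     1.1567
F          32   28.483     0.4343
G          27    37.56     2.9689
H          13   25.353     6.0189
I          35   28.483     1.4911
J          31   27.231     0.5217
Sum = 24.999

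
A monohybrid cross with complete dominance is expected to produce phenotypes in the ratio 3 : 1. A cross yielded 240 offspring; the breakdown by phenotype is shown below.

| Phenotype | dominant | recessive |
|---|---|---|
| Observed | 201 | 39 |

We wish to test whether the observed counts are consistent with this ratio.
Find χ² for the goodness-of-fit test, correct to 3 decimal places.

Ratio total = 4. Expected counts: 240×3/4 = 180, 240×1/4 = 60.
cat            O        E   (O−E)²/E
dominant     201      180     2.4500
recessive     39       60     7.3500
Sum = 9.800

9.800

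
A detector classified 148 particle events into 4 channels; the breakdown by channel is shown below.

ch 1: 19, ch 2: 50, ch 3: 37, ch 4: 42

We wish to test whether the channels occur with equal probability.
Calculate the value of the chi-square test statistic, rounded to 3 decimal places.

14.000

Under H₀ each category has probability 1/4, so each expected count is 148/4 = 37.
cat         O        E   (O−E)²/E
ch 1       19       37     8.7568
ch 2       50       37     4.5676
ch 3       37       37     0.0000
ch 4       42       37     0.6757
Sum = 14.000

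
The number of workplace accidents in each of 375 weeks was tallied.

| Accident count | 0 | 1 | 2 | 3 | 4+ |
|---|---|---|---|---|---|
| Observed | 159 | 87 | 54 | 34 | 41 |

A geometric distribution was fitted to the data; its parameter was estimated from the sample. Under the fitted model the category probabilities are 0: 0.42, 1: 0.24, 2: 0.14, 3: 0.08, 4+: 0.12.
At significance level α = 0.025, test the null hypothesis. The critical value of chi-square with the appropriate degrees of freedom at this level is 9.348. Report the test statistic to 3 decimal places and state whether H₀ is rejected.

1.046; do not reject

Expected counts E_i = n·p_i: 375×0.42 = 157.5, 375×0.24 = 90, 375×0.14 = 52.5, 375×0.08 = 30, 375×0.12 = 45.
χ² = (159−157.5)²/157.5 + (87−90)²/90 + (54−52.5)²/52.5 + (34−30)²/30 + (41−45)²/45
   = 0.0143 + 0.1000 + 0.0429 + 0.5333 + 0.3556
Sum = 1.046
df = 3. Since 1.046 < 9.348, we do not reject H₀.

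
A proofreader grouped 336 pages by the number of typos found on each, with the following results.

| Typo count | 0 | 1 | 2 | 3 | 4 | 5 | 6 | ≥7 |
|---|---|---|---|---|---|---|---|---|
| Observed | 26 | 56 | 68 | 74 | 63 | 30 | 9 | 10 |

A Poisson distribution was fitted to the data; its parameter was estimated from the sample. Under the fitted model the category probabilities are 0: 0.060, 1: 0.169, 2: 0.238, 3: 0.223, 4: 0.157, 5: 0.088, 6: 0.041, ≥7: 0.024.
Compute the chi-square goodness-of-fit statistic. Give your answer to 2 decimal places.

Expected counts E_i = n·p_i: 336×0.060 = 20.16, 336×0.169 = 56.784, 336×0.238 = 79.968, 336×0.223 = 74.928, 336×0.157 = 52.752, 336×0.088 = 29.568, 336×0.041 = 13.776, 336×0.024 = 8.064.
0: (26 − 20.16)²/20.16 = 34.1056/20.16 = 1.692
1: (56 − 56.784)²/56.784 = 0.614656/56.784 = 0.011
2: (68 − 79.968)²/79.968 = 143.233024/79.968 = 1.791
3: (74 − 74.928)²/74.928 = 0.861184/74.928 = 0.011
4: (63 − 52.752)²/52.752 = 105.021504/52.752 = 1.991
5: (30 − 29.568)²/29.568 = 0.186624/29.568 = 0.006
6: (9 − 13.776)²/13.776 = 22.810176/13.776 = 1.656
≥7: (10 − 8.064)²/8.064 = 3.748096/8.064 = 0.465
Sum = 7.62

7.62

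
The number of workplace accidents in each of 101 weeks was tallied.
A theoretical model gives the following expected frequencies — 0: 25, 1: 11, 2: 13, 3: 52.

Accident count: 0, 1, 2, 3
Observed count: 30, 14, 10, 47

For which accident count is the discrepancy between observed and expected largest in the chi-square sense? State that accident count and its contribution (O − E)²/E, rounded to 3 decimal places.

0, 1.000

χ² = (30−25)²/25 + (14−11)²/11 + (10−13)²/13 + (47−52)²/52
   = 1.0000 + 0.8182 + 0.6923 + 0.4808
The largest term is for 0: 1.000.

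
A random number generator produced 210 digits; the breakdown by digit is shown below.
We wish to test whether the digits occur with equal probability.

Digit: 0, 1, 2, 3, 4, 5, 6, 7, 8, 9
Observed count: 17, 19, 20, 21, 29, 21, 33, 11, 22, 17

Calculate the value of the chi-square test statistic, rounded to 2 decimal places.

16.48

Under H₀ each category has probability 1/10, so each expected count is 210/10 = 21.
cat         O        E   (O−E)²/E
0          17       21      0.762
1          19       21      0.190
2          20       21      0.048
3          21       21      0.000
4          29       21      3.048
5          21       21      0.000
6          33       21      6.857
7          11       21      4.762
8          22       21      0.048
9          17       21      0.762
Sum = 16.48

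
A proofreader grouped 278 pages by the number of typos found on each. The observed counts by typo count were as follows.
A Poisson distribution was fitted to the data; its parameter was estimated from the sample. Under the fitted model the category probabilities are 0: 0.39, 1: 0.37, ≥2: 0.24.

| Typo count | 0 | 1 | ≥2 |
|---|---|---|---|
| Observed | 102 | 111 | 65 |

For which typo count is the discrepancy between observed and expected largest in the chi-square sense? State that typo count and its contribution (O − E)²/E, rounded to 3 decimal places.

Expected counts E_i = n·p_i: 278×0.39 = 108.42, 278×0.37 = 102.86, 278×0.24 = 66.72.
0: (102 − 108.42)²/108.42 = 41.2164/108.42 = 0.3802
1: (111 − 102.86)²/102.86 = 66.2596/102.86 = 0.6442
≥2: (65 − 66.72)²/66.72 = 2.9584/66.72 = 0.0443
The largest term is for 1: 0.644.

1, 0.644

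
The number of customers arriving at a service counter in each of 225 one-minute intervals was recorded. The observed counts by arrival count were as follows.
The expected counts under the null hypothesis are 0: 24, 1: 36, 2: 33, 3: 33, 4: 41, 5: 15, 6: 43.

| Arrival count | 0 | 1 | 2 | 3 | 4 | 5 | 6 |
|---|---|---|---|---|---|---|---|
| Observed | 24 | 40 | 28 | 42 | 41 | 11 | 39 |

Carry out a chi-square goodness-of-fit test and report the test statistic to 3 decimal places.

5.095

cat         O        E   (O−E)²/E
0          24       24     0.0000
1          40       36     0.4444
2          28       33     0.7576
3          42       33     2.4545
4          41       41     0.0000
5          11       15     1.0667
6          39       43     0.3721
Sum = 5.095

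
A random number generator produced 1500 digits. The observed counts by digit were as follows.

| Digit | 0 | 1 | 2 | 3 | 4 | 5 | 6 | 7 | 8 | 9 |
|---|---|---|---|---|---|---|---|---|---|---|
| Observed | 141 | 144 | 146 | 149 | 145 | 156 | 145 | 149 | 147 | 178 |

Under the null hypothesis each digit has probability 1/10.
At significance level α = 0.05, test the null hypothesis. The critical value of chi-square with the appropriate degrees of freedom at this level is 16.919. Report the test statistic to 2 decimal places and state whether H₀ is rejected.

Expected count for each of the 10 categories: 1500/10 = 150.
0: (141 − 150)²/150 = 81/150 = 0.540
1: (144 − 150)²/150 = 36/150 = 0.240
2: (146 − 150)²/150 = 16/150 = 0.107
3: (149 − 150)²/150 = 1/150 = 0.007
4: (145 − 150)²/150 = 25/150 = 0.167
5: (156 − 150)²/150 = 36/150 = 0.240
6: (145 − 150)²/150 = 25/150 = 0.167
7: (149 − 150)²/150 = 1/150 = 0.007
8: (147 − 150)²/150 = 9/150 = 0.060
9: (178 − 150)²/150 = 784/150 = 5.227
Sum = 6.76
df = 9. Since 6.76 < 16.919, we do not reject H₀.

6.76; do not reject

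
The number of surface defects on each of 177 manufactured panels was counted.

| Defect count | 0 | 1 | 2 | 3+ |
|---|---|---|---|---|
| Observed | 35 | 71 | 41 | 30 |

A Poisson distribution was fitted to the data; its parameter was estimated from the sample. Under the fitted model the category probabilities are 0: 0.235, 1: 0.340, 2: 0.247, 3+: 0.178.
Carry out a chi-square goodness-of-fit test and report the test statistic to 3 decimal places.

3.232

Expected counts E_i = n·p_i: 177×0.235 = 41.595, 177×0.340 = 60.18, 177×0.247 = 43.719, 177×0.178 = 31.506.
0: (35 − 41.595)²/41.595 = 43.494025/41.595 = 1.0457
1: (71 − 60.18)²/60.18 = 117.0724/60.18 = 1.9454
2: (41 − 43.719)²/43.719 = 7.392961/43.719 = 0.1691
3+: (30 − 31.506)²/31.506 = 2.268036/31.506 = 0.0720
Sum = 3.232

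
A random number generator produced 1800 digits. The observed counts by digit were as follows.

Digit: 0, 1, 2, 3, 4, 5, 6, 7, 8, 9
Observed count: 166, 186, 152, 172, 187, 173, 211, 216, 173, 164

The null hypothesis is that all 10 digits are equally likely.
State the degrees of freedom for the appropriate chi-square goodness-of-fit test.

There are k = 10 categories and no parameters were estimated from the data, so df = 10 − 1 = 9.

9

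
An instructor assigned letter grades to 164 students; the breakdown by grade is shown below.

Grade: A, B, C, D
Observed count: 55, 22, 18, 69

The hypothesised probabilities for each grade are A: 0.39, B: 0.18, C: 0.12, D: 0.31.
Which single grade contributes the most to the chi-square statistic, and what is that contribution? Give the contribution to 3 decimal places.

D, 6.487

Expected counts E_i = n·p_i: 164×0.39 = 63.96, 164×0.18 = 29.52, 164×0.12 = 19.68, 164×0.31 = 50.84.
cat         O        E   (O−E)²/E
A          55    63.96     1.2552
B          22    29.52     1.9157
C          18    19.68     0.1434
D          69    50.84     6.4867
The largest term is for D: 6.487.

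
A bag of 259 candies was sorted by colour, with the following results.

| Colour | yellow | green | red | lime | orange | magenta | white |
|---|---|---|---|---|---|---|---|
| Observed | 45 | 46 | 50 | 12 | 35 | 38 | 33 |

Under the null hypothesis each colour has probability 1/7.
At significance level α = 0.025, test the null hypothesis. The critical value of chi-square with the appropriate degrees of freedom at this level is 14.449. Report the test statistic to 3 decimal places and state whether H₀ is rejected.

25.946; reject

Expected count for each of the 7 categories: 259/7 = 37.
yellow: (45 − 37)²/37 = 64/37 = 1.7297
green: (46 − 37)²/37 = 81/37 = 2.1892
red: (50 − 37)²/37 = 169/37 = 4.5676
lime: (12 − 37)²/37 = 625/37 = 16.8919
orange: (35 − 37)²/37 = 4/37 = 0.1081
magenta: (38 − 37)²/37 = 1/37 = 0.0270
white: (33 − 37)²/37 = 16/37 = 0.4324
Sum = 25.946
df = 6. Since 25.946 > 14.449, we reject H₀.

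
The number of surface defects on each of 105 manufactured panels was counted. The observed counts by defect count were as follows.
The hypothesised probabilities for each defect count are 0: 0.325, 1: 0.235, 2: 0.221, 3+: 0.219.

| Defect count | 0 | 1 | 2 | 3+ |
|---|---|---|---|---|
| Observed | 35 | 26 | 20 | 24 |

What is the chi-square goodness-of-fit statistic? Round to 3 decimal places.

Expected counts E_i = n·p_i: 105×0.325 = 34.125, 105×0.235 = 24.675, 105×0.221 = 23.205, 105×0.219 = 22.995.
cat         O        E   (O−E)²/E
0          35   34.125     0.0224
1          26   24.675     0.0711
2          20   23.205     0.4427
3+         24   22.995     0.0439
Sum = 0.580

0.580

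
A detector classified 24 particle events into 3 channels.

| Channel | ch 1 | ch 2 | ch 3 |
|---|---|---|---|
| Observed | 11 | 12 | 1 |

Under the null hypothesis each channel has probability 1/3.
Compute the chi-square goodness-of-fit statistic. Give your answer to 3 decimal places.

Expected count for each of the 3 categories: 24/3 = 8.
cat         O        E   (O−E)²/E
ch 1       11        8     1.1250
ch 2       12        8     2.0000
ch 3        1        8     6.1250
Sum = 9.250

9.250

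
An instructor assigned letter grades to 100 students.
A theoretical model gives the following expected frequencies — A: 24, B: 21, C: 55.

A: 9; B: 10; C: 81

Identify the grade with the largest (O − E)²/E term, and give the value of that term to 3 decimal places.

C, 12.291

χ² = (9−24)²/24 + (10−21)²/21 + (81−55)²/55
   = 9.3750 + 5.7619 + 12.2909
The largest term is for C: 12.291.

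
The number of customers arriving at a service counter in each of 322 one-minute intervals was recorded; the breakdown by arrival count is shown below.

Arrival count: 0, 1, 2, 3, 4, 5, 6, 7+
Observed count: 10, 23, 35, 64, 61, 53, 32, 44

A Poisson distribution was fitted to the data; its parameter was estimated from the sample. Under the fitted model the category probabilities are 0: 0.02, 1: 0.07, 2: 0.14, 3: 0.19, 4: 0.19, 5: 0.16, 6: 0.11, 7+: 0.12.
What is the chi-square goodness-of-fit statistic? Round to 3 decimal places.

5.478

Expected counts E_i = n·p_i: 322×0.02 = 6.44, 322×0.07 = 22.54, 322×0.14 = 45.08, 322×0.19 = 61.18, 322×0.19 = 61.18, 322×0.16 = 51.52, 322×0.11 = 35.42, 322×0.12 = 38.64.
0: (10 − 6.44)²/6.44 = 12.6736/6.44 = 1.9680
1: (23 − 22.54)²/22.54 = 0.2116/22.54 = 0.0094
2: (35 − 45.08)²/45.08 = 101.6064/45.08 = 2.2539
3: (64 − 61.18)²/61.18 = 7.9524/61.18 = 0.1300
4: (61 − 61.18)²/61.18 = 0.0324/61.18 = 0.0005
5: (53 − 51.52)²/51.52 = 2.1904/51.52 = 0.0425
6: (32 − 35.42)²/35.42 = 11.6964/35.42 = 0.3302
7+: (44 − 38.64)²/38.64 = 28.7296/38.64 = 0.7435
Sum = 5.478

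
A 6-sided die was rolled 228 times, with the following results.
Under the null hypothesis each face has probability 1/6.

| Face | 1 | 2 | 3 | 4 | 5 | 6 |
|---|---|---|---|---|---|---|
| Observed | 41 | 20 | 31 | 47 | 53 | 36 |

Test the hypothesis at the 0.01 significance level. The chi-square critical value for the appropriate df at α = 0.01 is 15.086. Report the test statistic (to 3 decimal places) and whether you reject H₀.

18.211; reject

Expected count for each of the 6 categories: 228/6 = 38.
χ² = (41−38)²/38 + (20−38)²/38 + (31−38)²/38 + (47−38)²/38 + (53−38)²/38 + (36−38)²/38
   = 0.2368 + 8.5263 + 1.2895 + 2.1316 + 5.9211 + 0.1053
Sum = 18.211
df = 5. Since 18.211 > 15.086, we reject H₀.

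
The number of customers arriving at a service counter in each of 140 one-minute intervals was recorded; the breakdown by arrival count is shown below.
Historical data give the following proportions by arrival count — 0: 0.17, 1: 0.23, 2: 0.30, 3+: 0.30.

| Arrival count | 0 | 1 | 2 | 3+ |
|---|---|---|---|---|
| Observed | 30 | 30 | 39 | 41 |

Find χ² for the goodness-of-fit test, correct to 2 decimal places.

2.00

Expected counts E_i = n·p_i: 140×0.17 = 23.8, 140×0.23 = 32.2, 140×0.30 = 42, 140×0.30 = 42.
0: (30 − 23.8)²/23.8 = 38.44/23.8 = 1.615
1: (30 − 32.2)²/32.2 = 4.84/32.2 = 0.150
2: (39 − 42)²/42 = 9/42 = 0.214
3+: (41 − 42)²/42 = 1/42 = 0.024
Sum = 2.00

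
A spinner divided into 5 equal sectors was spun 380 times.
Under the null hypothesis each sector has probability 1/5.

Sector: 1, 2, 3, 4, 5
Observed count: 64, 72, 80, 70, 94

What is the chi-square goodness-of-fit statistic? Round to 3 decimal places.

Expected count for each of the 5 categories: 380/5 = 76.
1: (64 − 76)²/76 = 144/76 = 1.8947
2: (72 − 76)²/76 = 16/76 = 0.2105
3: (80 − 76)²/76 = 16/76 = 0.2105
4: (70 − 76)²/76 = 36/76 = 0.4737
5: (94 − 76)²/76 = 324/76 = 4.2632
Sum = 7.053

7.053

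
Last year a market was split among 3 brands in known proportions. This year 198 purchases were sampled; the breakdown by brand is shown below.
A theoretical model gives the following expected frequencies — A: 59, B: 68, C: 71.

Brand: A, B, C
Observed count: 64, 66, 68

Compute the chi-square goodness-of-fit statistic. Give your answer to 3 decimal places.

0.609

χ² = (64−59)²/59 + (66−68)²/68 + (68−71)²/71
   = 0.4237 + 0.0588 + 0.1268
Sum = 0.609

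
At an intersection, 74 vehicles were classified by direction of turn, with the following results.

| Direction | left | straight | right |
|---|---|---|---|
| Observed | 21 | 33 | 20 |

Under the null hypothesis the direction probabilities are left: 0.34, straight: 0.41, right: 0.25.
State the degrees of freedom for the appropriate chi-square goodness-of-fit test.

2

There are k = 3 categories and no parameters were estimated from the data, so df = 3 − 1 = 2.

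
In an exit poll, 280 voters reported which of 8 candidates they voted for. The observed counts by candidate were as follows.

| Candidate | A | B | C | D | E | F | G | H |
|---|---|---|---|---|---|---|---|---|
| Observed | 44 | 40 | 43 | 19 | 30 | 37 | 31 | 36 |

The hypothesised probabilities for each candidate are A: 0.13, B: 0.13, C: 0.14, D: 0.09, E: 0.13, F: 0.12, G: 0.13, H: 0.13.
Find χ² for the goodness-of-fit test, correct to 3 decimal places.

Expected counts E_i = n·p_i: 280×0.13 = 36.4, 280×0.13 = 36.4, 280×0.14 = 39.2, 280×0.09 = 25.2, 280×0.13 = 36.4, 280×0.12 = 33.6, 280×0.13 = 36.4, 280×0.13 = 36.4.
cat         O        E   (O−E)²/E
A          44     36.4     1.5868
B          40     36.4     0.3560
C          43     39.2     0.3684
D          19     25.2     1.5254
E          30     36.4     1.1253
F          37     33.6     0.3440
G          31     36.4     0.8011
H          36     36.4     0.0044
Sum = 6.111

6.111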